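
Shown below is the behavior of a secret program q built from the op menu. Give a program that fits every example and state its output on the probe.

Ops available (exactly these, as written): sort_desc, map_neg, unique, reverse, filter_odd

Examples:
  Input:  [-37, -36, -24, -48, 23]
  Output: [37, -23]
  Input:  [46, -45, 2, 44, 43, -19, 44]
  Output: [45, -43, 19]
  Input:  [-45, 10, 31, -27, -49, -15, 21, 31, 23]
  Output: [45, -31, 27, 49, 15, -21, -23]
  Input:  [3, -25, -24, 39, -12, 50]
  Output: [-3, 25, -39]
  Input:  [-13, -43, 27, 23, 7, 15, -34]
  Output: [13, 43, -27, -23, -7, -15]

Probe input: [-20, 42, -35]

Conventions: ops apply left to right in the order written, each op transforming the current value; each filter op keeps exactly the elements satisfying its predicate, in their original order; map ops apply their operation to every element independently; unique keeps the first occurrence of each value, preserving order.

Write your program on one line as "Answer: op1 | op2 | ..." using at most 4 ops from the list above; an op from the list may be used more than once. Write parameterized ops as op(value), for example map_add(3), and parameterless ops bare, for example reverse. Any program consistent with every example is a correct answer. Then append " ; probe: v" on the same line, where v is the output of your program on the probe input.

filter_odd | unique | map_neg ; probe: [35]

Check, running the answer program on each example:
  [-37, -36, -24, -48, 23] -> [-37, 23] -> [-37, 23] -> [37, -23]
  [46, -45, 2, 44, 43, -19, 44] -> [-45, 43, -19] -> [-45, 43, -19] -> [45, -43, 19]
  [-45, 10, 31, -27, -49, -15, 21, 31, 23] -> [-45, 31, -27, -49, -15, 21, 31, 23] -> [-45, 31, -27, -49, -15, 21, 23] -> [45, -31, 27, 49, 15, -21, -23]
  [3, -25, -24, 39, -12, 50] -> [3, -25, 39] -> [3, -25, 39] -> [-3, 25, -39]
  [-13, -43, 27, 23, 7, 15, -34] -> [-13, -43, 27, 23, 7, 15] -> [-13, -43, 27, 23, 7, 15] -> [13, 43, -27, -23, -7, -15]
  probe: [-20, 42, -35] -> [-35] -> [-35] -> [35]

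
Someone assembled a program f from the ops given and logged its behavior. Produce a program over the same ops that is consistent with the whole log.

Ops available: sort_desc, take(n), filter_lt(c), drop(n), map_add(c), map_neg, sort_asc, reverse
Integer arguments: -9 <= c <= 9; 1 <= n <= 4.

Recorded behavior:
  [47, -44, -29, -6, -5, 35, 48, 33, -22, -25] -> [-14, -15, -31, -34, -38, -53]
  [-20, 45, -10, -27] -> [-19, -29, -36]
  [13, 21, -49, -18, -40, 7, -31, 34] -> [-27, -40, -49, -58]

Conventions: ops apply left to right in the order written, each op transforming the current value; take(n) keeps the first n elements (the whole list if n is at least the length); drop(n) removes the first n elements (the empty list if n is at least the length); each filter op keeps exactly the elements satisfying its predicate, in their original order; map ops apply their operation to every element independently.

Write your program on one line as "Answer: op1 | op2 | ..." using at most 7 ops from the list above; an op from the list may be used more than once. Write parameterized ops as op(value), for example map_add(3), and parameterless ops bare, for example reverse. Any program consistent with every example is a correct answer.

map_add(-9) | filter_lt(9) | map_neg | sort_asc | map_neg | filter_lt(-6)

Check, running the answer program on each example:
  [47, -44, -29, -6, -5, 35, 48, 33, -22, -25] -> [38, -53, -38, -15, -14, 26, 39, 24, -31, -34] -> [-53, -38, -15, -14, -31, -34] -> [53, 38, 15, 14, 31, 34] -> [14, 15, 31, 34, 38, 53] -> [-14, -15, -31, -34, -38, -53] -> [-14, -15, -31, -34, -38, -53]
  [-20, 45, -10, -27] -> [-29, 36, -19, -36] -> [-29, -19, -36] -> [29, 19, 36] -> [19, 29, 36] -> [-19, -29, -36] -> [-19, -29, -36]
  [13, 21, -49, -18, -40, 7, -31, 34] -> [4, 12, -58, -27, -49, -2, -40, 25] -> [4, -58, -27, -49, -2, -40] -> [-4, 58, 27, 49, 2, 40] -> [-4, 2, 27, 40, 49, 58] -> [4, -2, -27, -40, -49, -58] -> [-27, -40, -49, -58]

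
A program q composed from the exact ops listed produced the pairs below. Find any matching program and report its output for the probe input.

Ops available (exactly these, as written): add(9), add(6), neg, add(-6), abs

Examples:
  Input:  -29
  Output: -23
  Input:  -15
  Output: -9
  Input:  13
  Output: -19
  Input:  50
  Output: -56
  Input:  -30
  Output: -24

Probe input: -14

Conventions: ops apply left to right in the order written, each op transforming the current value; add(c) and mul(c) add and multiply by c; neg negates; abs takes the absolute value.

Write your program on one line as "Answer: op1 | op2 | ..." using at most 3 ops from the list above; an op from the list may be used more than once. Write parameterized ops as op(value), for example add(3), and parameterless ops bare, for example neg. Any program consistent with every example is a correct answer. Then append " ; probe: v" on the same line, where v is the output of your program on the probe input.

add(6) | abs | neg ; probe: -8

Check, running the answer program on each example:
  -29 -> -23 -> 23 -> -23
  -15 -> -9 -> 9 -> -9
  13 -> 19 -> 19 -> -19
  50 -> 56 -> 56 -> -56
  -30 -> -24 -> 24 -> -24
  probe: -14 -> -8 -> 8 -> -8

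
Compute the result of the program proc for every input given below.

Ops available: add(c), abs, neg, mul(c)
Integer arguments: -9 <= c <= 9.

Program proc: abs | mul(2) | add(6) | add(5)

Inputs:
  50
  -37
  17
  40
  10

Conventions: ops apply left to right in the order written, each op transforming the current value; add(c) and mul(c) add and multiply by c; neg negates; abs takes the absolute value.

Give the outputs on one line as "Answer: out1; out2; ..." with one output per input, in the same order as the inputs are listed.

Execution, op by op:
  50 -> 50 -> 100 -> 106 -> 111
  -37 -> 37 -> 74 -> 80 -> 85
  17 -> 17 -> 34 -> 40 -> 45
  40 -> 40 -> 80 -> 86 -> 91
  10 -> 10 -> 20 -> 26 -> 31

111; 85; 45; 91; 31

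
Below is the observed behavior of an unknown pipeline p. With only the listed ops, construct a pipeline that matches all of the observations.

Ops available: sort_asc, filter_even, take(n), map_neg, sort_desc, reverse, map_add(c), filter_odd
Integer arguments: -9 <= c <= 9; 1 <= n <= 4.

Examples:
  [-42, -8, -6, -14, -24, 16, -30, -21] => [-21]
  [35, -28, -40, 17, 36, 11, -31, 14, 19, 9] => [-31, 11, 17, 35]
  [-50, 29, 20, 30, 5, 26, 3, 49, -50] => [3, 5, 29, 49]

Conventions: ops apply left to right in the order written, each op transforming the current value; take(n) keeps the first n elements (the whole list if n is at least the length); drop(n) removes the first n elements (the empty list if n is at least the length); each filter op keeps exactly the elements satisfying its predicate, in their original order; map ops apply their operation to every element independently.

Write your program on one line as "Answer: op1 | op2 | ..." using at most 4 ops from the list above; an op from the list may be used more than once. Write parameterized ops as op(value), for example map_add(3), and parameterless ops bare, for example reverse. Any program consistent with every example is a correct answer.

filter_odd | take(4) | sort_desc | sort_asc

Check, running the answer program on each example:
  [-42, -8, -6, -14, -24, 16, -30, -21] -> [-21] -> [-21] -> [-21] -> [-21]
  [35, -28, -40, 17, 36, 11, -31, 14, 19, 9] -> [35, 17, 11, -31, 19, 9] -> [35, 17, 11, -31] -> [35, 17, 11, -31] -> [-31, 11, 17, 35]
  [-50, 29, 20, 30, 5, 26, 3, 49, -50] -> [29, 5, 3, 49] -> [29, 5, 3, 49] -> [49, 29, 5, 3] -> [3, 5, 29, 49]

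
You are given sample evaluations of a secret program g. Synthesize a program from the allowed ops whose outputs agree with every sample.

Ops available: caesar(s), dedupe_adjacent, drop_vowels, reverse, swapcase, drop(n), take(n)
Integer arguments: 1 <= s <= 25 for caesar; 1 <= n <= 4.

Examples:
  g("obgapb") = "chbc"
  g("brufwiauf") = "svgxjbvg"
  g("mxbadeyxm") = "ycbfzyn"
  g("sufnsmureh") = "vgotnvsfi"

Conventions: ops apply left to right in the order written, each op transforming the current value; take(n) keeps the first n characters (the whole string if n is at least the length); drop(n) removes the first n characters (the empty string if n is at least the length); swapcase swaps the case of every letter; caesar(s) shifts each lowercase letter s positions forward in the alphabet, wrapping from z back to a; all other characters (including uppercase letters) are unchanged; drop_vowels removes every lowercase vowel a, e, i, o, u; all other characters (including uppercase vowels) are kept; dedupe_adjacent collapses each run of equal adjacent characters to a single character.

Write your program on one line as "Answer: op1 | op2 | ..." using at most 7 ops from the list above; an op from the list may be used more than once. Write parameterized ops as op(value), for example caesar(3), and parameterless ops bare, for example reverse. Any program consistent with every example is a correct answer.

reverse | caesar(5) | drop_vowels | caesar(22) | reverse | drop(1)

Check, running the answer program on each example:
  "obgapb" -> "bpagbo" -> "guflgt" -> "gflgt" -> "cbhcp" -> "pchbc" -> "chbc"
  "brufwiauf" -> "fuaiwfurb" -> "kzfnbkzwg" -> "kzfnbkzwg" -> "gvbjxgvsc" -> "csvgxjbvg" -> "svgxjbvg"
  "mxbadeyxm" -> "mxyedabxm" -> "rcdjifgcr" -> "rcdjfgcr" -> "nyzfbcyn" -> "nycbfzyn" -> "ycbfzyn"
  "sufnsmureh" -> "herumsnfus" -> "mjwzrxskzx" -> "mjwzrxskzx" -> "ifsvntogvt" -> "tvgotnvsfi" -> "vgotnvsfi"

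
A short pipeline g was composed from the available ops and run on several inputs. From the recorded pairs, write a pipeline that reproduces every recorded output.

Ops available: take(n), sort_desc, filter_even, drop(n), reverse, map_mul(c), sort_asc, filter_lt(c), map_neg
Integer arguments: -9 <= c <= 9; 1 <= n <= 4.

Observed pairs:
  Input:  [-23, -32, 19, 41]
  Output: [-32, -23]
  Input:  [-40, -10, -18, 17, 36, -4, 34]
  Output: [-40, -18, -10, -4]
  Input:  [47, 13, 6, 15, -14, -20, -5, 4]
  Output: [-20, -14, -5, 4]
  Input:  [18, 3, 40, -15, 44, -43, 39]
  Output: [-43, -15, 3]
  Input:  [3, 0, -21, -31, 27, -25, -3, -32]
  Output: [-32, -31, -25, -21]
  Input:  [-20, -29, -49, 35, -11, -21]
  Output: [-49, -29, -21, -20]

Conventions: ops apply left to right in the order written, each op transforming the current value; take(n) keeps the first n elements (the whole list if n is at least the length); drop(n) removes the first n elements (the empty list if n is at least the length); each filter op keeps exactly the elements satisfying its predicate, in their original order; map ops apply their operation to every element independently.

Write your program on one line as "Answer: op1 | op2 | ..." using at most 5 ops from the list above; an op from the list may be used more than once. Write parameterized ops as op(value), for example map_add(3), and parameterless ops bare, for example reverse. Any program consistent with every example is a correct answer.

sort_desc | drop(2) | sort_asc | filter_lt(9) | take(4)

Check, running the answer program on each example:
  [-23, -32, 19, 41] -> [41, 19, -23, -32] -> [-23, -32] -> [-32, -23] -> [-32, -23] -> [-32, -23]
  [-40, -10, -18, 17, 36, -4, 34] -> [36, 34, 17, -4, -10, -18, -40] -> [17, -4, -10, -18, -40] -> [-40, -18, -10, -4, 17] -> [-40, -18, -10, -4] -> [-40, -18, -10, -4]
  [47, 13, 6, 15, -14, -20, -5, 4] -> [47, 15, 13, 6, 4, -5, -14, -20] -> [13, 6, 4, -5, -14, -20] -> [-20, -14, -5, 4, 6, 13] -> [-20, -14, -5, 4, 6] -> [-20, -14, -5, 4]
  [18, 3, 40, -15, 44, -43, 39] -> [44, 40, 39, 18, 3, -15, -43] -> [39, 18, 3, -15, -43] -> [-43, -15, 3, 18, 39] -> [-43, -15, 3] -> [-43, -15, 3]
  [3, 0, -21, -31, 27, -25, -3, -32] -> [27, 3, 0, -3, -21, -25, -31, -32] -> [0, -3, -21, -25, -31, -32] -> [-32, -31, -25, -21, -3, 0] -> [-32, -31, -25, -21, -3, 0] -> [-32, -31, -25, -21]
  [-20, -29, -49, 35, -11, -21] -> [35, -11, -20, -21, -29, -49] -> [-20, -21, -29, -49] -> [-49, -29, -21, -20] -> [-49, -29, -21, -20] -> [-49, -29, -21, -20]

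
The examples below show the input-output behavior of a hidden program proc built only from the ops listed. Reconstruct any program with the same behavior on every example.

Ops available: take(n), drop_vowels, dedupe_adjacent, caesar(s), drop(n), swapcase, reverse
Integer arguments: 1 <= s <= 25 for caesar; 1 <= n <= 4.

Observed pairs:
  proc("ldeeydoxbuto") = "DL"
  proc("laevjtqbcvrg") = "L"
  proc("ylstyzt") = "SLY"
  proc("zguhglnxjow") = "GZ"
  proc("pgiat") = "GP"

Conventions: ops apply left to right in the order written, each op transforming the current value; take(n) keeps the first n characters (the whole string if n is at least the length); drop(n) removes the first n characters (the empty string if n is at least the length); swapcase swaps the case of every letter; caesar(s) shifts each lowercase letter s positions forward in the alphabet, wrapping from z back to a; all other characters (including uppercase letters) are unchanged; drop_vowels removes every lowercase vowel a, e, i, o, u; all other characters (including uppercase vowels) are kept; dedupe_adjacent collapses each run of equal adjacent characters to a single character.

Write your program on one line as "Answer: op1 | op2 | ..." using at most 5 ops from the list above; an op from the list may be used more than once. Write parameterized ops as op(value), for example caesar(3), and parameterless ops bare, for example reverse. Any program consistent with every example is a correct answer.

take(3) | reverse | drop_vowels | swapcase

Check, running the answer program on each example:
  "ldeeydoxbuto" -> "lde" -> "edl" -> "dl" -> "DL"
  "laevjtqbcvrg" -> "lae" -> "eal" -> "l" -> "L"
  "ylstyzt" -> "yls" -> "sly" -> "sly" -> "SLY"
  "zguhglnxjow" -> "zgu" -> "ugz" -> "gz" -> "GZ"
  "pgiat" -> "pgi" -> "igp" -> "gp" -> "GP"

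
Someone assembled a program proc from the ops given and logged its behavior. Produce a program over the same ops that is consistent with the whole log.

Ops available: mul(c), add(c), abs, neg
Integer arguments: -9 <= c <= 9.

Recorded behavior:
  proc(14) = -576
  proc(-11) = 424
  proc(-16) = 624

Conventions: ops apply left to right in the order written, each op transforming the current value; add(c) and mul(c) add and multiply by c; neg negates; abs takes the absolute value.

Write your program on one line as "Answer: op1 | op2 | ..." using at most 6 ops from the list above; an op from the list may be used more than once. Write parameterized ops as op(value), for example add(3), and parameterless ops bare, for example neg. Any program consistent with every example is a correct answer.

mul(-4) | mul(-5) | mul(-2) | add(-8) | add(-8)

Check, running the answer program on each example:
  14 -> -56 -> 280 -> -560 -> -568 -> -576
  -11 -> 44 -> -220 -> 440 -> 432 -> 424
  -16 -> 64 -> -320 -> 640 -> 632 -> 624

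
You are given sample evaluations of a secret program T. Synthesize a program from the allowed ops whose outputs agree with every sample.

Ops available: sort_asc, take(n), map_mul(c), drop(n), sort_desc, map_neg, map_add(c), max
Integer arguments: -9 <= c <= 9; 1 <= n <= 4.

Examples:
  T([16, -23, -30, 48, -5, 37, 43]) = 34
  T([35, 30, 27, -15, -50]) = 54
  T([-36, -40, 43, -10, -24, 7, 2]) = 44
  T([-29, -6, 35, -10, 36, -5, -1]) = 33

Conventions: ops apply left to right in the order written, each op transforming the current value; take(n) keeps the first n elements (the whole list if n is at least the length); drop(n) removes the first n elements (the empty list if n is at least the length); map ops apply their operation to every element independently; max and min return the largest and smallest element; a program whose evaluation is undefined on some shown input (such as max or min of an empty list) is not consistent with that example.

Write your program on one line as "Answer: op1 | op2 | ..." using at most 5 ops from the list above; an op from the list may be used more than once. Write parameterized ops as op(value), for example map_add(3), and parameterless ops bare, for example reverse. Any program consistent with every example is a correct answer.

sort_asc | map_add(-4) | map_neg | sort_asc | max

Check, running the answer program on each example:
  [16, -23, -30, 48, -5, 37, 43] -> [-30, -23, -5, 16, 37, 43, 48] -> [-34, -27, -9, 12, 33, 39, 44] -> [34, 27, 9, -12, -33, -39, -44] -> [-44, -39, -33, -12, 9, 27, 34] -> 34
  [35, 30, 27, -15, -50] -> [-50, -15, 27, 30, 35] -> [-54, -19, 23, 26, 31] -> [54, 19, -23, -26, -31] -> [-31, -26, -23, 19, 54] -> 54
  [-36, -40, 43, -10, -24, 7, 2] -> [-40, -36, -24, -10, 2, 7, 43] -> [-44, -40, -28, -14, -2, 3, 39] -> [44, 40, 28, 14, 2, -3, -39] -> [-39, -3, 2, 14, 28, 40, 44] -> 44
  [-29, -6, 35, -10, 36, -5, -1] -> [-29, -10, -6, -5, -1, 35, 36] -> [-33, -14, -10, -9, -5, 31, 32] -> [33, 14, 10, 9, 5, -31, -32] -> [-32, -31, 5, 9, 10, 14, 33] -> 33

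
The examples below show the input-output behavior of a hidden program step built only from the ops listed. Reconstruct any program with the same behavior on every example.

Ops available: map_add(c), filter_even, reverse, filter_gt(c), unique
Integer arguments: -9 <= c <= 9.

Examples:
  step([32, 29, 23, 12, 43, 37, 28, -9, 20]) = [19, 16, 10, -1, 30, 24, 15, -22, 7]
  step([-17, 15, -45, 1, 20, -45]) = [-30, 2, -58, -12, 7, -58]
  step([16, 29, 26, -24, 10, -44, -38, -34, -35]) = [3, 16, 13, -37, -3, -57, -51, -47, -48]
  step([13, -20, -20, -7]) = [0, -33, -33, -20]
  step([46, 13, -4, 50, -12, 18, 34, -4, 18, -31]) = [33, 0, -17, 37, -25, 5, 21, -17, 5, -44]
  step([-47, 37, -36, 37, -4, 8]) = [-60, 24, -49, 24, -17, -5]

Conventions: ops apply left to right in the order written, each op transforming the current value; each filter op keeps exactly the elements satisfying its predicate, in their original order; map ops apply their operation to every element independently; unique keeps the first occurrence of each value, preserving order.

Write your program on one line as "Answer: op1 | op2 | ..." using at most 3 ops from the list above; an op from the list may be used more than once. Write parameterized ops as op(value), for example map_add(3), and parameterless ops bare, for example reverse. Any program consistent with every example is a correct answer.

map_add(-9) | map_add(-9) | map_add(5)

Check, running the answer program on each example:
  [32, 29, 23, 12, 43, 37, 28, -9, 20] -> [23, 20, 14, 3, 34, 28, 19, -18, 11] -> [14, 11, 5, -6, 25, 19, 10, -27, 2] -> [19, 16, 10, -1, 30, 24, 15, -22, 7]
  [-17, 15, -45, 1, 20, -45] -> [-26, 6, -54, -8, 11, -54] -> [-35, -3, -63, -17, 2, -63] -> [-30, 2, -58, -12, 7, -58]
  [16, 29, 26, -24, 10, -44, -38, -34, -35] -> [7, 20, 17, -33, 1, -53, -47, -43, -44] -> [-2, 11, 8, -42, -8, -62, -56, -52, -53] -> [3, 16, 13, -37, -3, -57, -51, -47, -48]
  [13, -20, -20, -7] -> [4, -29, -29, -16] -> [-5, -38, -38, -25] -> [0, -33, -33, -20]
  [46, 13, -4, 50, -12, 18, 34, -4, 18, -31] -> [37, 4, -13, 41, -21, 9, 25, -13, 9, -40] -> [28, -5, -22, 32, -30, 0, 16, -22, 0, -49] -> [33, 0, -17, 37, -25, 5, 21, -17, 5, -44]
  [-47, 37, -36, 37, -4, 8] -> [-56, 28, -45, 28, -13, -1] -> [-65, 19, -54, 19, -22, -10] -> [-60, 24, -49, 24, -17, -5]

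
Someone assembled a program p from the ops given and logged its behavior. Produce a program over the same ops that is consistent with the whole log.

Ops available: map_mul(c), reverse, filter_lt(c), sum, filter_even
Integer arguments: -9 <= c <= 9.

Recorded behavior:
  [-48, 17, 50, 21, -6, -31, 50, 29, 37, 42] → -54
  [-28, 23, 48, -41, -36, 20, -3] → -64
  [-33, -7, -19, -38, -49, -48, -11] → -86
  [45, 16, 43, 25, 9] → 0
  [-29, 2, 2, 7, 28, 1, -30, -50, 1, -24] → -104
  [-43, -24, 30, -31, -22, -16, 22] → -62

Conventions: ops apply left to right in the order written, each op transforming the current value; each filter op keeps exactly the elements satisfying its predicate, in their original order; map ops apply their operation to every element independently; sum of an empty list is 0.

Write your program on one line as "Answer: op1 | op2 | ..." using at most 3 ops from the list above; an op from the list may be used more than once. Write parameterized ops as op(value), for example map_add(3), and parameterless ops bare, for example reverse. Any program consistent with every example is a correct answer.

filter_even | filter_lt(-3) | sum

Check, running the answer program on each example:
  [-48, 17, 50, 21, -6, -31, 50, 29, 37, 42] -> [-48, 50, -6, 50, 42] -> [-48, -6] -> -54
  [-28, 23, 48, -41, -36, 20, -3] -> [-28, 48, -36, 20] -> [-28, -36] -> -64
  [-33, -7, -19, -38, -49, -48, -11] -> [-38, -48] -> [-38, -48] -> -86
  [45, 16, 43, 25, 9] -> [16] -> [] -> 0
  [-29, 2, 2, 7, 28, 1, -30, -50, 1, -24] -> [2, 2, 28, -30, -50, -24] -> [-30, -50, -24] -> -104
  [-43, -24, 30, -31, -22, -16, 22] -> [-24, 30, -22, -16, 22] -> [-24, -22, -16] -> -62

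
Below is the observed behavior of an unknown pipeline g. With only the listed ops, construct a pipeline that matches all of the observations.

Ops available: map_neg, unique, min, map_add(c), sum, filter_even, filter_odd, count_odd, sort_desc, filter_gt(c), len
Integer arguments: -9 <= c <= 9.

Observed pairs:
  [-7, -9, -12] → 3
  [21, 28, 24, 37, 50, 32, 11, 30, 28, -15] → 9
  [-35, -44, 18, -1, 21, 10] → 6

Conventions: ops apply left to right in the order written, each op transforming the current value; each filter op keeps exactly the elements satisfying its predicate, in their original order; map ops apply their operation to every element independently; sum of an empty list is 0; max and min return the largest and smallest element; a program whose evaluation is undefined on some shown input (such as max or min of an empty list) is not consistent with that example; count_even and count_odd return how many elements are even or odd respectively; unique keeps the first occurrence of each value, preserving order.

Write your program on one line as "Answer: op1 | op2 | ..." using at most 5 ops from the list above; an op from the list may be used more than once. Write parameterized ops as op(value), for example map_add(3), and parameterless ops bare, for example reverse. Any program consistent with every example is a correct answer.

map_add(-3) | sort_desc | map_neg | unique | len

Check, running the answer program on each example:
  [-7, -9, -12] -> [-10, -12, -15] -> [-10, -12, -15] -> [10, 12, 15] -> [10, 12, 15] -> 3
  [21, 28, 24, 37, 50, 32, 11, 30, 28, -15] -> [18, 25, 21, 34, 47, 29, 8, 27, 25, -18] -> [47, 34, 29, 27, 25, 25, 21, 18, 8, -18] -> [-47, -34, -29, -27, -25, -25, -21, -18, -8, 18] -> [-47, -34, -29, -27, -25, -21, -18, -8, 18] -> 9
  [-35, -44, 18, -1, 21, 10] -> [-38, -47, 15, -4, 18, 7] -> [18, 15, 7, -4, -38, -47] -> [-18, -15, -7, 4, 38, 47] -> [-18, -15, -7, 4, 38, 47] -> 6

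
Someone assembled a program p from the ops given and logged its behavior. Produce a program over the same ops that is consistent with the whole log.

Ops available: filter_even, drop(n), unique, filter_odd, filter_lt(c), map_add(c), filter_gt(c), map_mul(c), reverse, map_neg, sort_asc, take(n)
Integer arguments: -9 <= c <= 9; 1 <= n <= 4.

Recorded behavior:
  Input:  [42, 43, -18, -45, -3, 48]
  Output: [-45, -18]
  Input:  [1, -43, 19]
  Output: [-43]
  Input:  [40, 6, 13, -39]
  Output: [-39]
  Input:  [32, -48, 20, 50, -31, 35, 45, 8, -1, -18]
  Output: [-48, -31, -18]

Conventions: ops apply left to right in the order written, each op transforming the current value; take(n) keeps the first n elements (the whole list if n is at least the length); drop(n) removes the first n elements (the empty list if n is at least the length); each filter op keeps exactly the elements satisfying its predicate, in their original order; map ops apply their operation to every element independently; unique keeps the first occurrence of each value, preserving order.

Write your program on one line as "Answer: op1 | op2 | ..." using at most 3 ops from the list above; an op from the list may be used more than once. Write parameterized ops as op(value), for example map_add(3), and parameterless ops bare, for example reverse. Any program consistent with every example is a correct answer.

sort_asc | filter_lt(-7)

Check, running the answer program on each example:
  [42, 43, -18, -45, -3, 48] -> [-45, -18, -3, 42, 43, 48] -> [-45, -18]
  [1, -43, 19] -> [-43, 1, 19] -> [-43]
  [40, 6, 13, -39] -> [-39, 6, 13, 40] -> [-39]
  [32, -48, 20, 50, -31, 35, 45, 8, -1, -18] -> [-48, -31, -18, -1, 8, 20, 32, 35, 45, 50] -> [-48, -31, -18]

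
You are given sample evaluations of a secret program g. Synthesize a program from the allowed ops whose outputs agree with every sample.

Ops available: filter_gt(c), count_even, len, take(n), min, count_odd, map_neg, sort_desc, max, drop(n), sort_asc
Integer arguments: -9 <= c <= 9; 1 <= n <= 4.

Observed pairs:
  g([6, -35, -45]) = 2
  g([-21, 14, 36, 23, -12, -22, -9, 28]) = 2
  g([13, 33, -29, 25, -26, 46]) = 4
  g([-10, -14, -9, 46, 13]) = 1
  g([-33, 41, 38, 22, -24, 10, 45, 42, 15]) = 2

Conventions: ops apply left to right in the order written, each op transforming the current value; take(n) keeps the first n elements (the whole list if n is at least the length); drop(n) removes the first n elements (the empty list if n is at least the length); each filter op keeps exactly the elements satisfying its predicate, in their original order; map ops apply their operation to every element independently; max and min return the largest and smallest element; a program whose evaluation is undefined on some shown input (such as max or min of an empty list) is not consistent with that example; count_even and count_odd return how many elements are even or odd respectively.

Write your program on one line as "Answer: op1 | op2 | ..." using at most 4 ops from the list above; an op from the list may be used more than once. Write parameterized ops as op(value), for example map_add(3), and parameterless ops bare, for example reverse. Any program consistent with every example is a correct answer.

take(4) | sort_desc | count_odd

Check, running the answer program on each example:
  [6, -35, -45] -> [6, -35, -45] -> [6, -35, -45] -> 2
  [-21, 14, 36, 23, -12, -22, -9, 28] -> [-21, 14, 36, 23] -> [36, 23, 14, -21] -> 2
  [13, 33, -29, 25, -26, 46] -> [13, 33, -29, 25] -> [33, 25, 13, -29] -> 4
  [-10, -14, -9, 46, 13] -> [-10, -14, -9, 46] -> [46, -9, -10, -14] -> 1
  [-33, 41, 38, 22, -24, 10, 45, 42, 15] -> [-33, 41, 38, 22] -> [41, 38, 22, -33] -> 2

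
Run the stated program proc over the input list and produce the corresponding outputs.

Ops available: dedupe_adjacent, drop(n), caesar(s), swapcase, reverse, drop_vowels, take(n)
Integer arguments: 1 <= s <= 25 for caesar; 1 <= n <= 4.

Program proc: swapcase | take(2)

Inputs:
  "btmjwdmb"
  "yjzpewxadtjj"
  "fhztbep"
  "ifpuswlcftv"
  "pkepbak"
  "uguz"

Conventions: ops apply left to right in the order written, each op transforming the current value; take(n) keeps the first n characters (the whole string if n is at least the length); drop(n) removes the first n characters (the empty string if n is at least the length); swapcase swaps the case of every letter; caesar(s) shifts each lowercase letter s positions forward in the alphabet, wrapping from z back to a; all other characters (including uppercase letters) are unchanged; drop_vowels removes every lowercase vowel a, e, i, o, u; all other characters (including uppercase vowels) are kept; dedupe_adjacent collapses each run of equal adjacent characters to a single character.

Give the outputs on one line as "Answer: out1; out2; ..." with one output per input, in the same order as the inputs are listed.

Execution, op by op:
  "btmjwdmb" -> "BTMJWDMB" -> "BT"
  "yjzpewxadtjj" -> "YJZPEWXADTJJ" -> "YJ"
  "fhztbep" -> "FHZTBEP" -> "FH"
  "ifpuswlcftv" -> "IFPUSWLCFTV" -> "IF"
  "pkepbak" -> "PKEPBAK" -> "PK"
  "uguz" -> "UGUZ" -> "UG"

"BT"; "YJ"; "FH"; "IF"; "PK"; "UG"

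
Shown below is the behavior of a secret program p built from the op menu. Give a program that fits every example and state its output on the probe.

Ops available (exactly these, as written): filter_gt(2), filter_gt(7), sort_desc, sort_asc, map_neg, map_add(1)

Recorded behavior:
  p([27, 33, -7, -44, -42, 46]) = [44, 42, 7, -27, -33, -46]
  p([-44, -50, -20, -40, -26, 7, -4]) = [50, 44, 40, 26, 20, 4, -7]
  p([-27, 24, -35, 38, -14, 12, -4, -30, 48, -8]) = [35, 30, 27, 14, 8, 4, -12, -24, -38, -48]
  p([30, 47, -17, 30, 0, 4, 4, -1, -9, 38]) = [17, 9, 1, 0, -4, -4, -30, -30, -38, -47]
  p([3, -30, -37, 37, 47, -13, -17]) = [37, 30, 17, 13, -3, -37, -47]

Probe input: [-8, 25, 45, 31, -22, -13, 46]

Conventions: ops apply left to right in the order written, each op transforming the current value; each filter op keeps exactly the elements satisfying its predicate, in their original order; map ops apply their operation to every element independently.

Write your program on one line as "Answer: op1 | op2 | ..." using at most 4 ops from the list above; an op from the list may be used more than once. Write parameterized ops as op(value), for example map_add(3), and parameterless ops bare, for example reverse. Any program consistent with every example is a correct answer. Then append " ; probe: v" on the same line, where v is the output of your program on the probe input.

sort_desc | sort_asc | map_neg ; probe: [22, 13, 8, -25, -31, -45, -46]

Check, running the answer program on each example:
  [27, 33, -7, -44, -42, 46] -> [46, 33, 27, -7, -42, -44] -> [-44, -42, -7, 27, 33, 46] -> [44, 42, 7, -27, -33, -46]
  [-44, -50, -20, -40, -26, 7, -4] -> [7, -4, -20, -26, -40, -44, -50] -> [-50, -44, -40, -26, -20, -4, 7] -> [50, 44, 40, 26, 20, 4, -7]
  [-27, 24, -35, 38, -14, 12, -4, -30, 48, -8] -> [48, 38, 24, 12, -4, -8, -14, -27, -30, -35] -> [-35, -30, -27, -14, -8, -4, 12, 24, 38, 48] -> [35, 30, 27, 14, 8, 4, -12, -24, -38, -48]
  [30, 47, -17, 30, 0, 4, 4, -1, -9, 38] -> [47, 38, 30, 30, 4, 4, 0, -1, -9, -17] -> [-17, -9, -1, 0, 4, 4, 30, 30, 38, 47] -> [17, 9, 1, 0, -4, -4, -30, -30, -38, -47]
  [3, -30, -37, 37, 47, -13, -17] -> [47, 37, 3, -13, -17, -30, -37] -> [-37, -30, -17, -13, 3, 37, 47] -> [37, 30, 17, 13, -3, -37, -47]
  probe: [-8, 25, 45, 31, -22, -13, 46] -> [46, 45, 31, 25, -8, -13, -22] -> [-22, -13, -8, 25, 31, 45, 46] -> [22, 13, 8, -25, -31, -45, -46]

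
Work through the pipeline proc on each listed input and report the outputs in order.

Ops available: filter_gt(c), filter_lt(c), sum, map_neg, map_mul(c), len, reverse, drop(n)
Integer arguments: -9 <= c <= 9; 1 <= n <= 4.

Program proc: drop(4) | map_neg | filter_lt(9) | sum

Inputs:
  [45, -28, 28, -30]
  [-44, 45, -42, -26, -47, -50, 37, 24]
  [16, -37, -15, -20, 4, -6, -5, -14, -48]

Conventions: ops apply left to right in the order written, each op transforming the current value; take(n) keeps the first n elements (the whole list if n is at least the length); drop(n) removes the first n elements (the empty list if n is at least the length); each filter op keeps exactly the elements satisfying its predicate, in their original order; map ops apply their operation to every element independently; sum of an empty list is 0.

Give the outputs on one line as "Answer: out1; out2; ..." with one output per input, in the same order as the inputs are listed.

Execution, op by op:
  [45, -28, 28, -30] -> [] -> [] -> [] -> 0
  [-44, 45, -42, -26, -47, -50, 37, 24] -> [-47, -50, 37, 24] -> [47, 50, -37, -24] -> [-37, -24] -> -61
  [16, -37, -15, -20, 4, -6, -5, -14, -48] -> [4, -6, -5, -14, -48] -> [-4, 6, 5, 14, 48] -> [-4, 6, 5] -> 7

0; -61; 7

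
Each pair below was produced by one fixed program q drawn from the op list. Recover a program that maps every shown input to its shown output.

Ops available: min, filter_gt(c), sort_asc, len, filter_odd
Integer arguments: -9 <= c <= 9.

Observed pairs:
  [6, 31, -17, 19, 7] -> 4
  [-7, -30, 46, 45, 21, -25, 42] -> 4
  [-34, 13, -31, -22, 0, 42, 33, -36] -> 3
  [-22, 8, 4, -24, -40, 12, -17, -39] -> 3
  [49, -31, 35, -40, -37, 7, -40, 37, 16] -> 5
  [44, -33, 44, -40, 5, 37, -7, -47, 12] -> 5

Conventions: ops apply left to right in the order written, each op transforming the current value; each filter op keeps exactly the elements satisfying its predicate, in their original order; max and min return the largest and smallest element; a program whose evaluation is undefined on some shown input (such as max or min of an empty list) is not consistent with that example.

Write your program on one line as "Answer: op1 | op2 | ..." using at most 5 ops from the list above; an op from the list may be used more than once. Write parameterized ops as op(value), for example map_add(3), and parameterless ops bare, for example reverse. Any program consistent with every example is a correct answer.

filter_gt(-5) | filter_gt(1) | sort_asc | len

Check, running the answer program on each example:
  [6, 31, -17, 19, 7] -> [6, 31, 19, 7] -> [6, 31, 19, 7] -> [6, 7, 19, 31] -> 4
  [-7, -30, 46, 45, 21, -25, 42] -> [46, 45, 21, 42] -> [46, 45, 21, 42] -> [21, 42, 45, 46] -> 4
  [-34, 13, -31, -22, 0, 42, 33, -36] -> [13, 0, 42, 33] -> [13, 42, 33] -> [13, 33, 42] -> 3
  [-22, 8, 4, -24, -40, 12, -17, -39] -> [8, 4, 12] -> [8, 4, 12] -> [4, 8, 12] -> 3
  [49, -31, 35, -40, -37, 7, -40, 37, 16] -> [49, 35, 7, 37, 16] -> [49, 35, 7, 37, 16] -> [7, 16, 35, 37, 49] -> 5
  [44, -33, 44, -40, 5, 37, -7, -47, 12] -> [44, 44, 5, 37, 12] -> [44, 44, 5, 37, 12] -> [5, 12, 37, 44, 44] -> 5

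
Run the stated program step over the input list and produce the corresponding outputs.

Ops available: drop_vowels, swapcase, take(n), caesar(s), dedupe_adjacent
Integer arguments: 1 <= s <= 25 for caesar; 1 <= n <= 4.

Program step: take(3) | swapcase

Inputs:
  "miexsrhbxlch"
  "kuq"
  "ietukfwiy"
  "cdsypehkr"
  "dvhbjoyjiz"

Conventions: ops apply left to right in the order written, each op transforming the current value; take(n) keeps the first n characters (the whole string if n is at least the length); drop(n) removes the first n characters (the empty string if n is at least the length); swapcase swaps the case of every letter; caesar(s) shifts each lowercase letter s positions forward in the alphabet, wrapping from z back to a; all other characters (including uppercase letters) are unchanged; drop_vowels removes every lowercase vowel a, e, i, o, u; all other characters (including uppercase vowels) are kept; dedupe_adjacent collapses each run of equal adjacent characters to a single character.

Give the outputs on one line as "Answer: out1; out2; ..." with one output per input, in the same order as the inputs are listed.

Execution, op by op:
  "miexsrhbxlch" -> "mie" -> "MIE"
  "kuq" -> "kuq" -> "KUQ"
  "ietukfwiy" -> "iet" -> "IET"
  "cdsypehkr" -> "cds" -> "CDS"
  "dvhbjoyjiz" -> "dvh" -> "DVH"

"MIE"; "KUQ"; "IET"; "CDS"; "DVH"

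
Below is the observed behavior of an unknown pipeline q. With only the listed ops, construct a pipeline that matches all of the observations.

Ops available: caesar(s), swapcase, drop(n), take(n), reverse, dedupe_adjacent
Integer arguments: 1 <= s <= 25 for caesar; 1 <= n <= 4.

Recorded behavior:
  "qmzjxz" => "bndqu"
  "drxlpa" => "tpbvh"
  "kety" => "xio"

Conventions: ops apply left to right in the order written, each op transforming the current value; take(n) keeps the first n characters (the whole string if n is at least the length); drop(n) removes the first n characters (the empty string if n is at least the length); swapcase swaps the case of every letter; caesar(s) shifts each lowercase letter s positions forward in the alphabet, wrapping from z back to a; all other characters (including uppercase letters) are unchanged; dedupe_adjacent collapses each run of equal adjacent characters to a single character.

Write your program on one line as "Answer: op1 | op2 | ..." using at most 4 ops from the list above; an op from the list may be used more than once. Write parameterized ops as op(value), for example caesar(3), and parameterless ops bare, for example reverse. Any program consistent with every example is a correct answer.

reverse | drop(1) | caesar(4)

Check, running the answer program on each example:
  "qmzjxz" -> "zxjzmq" -> "xjzmq" -> "bndqu"
  "drxlpa" -> "aplxrd" -> "plxrd" -> "tpbvh"
  "kety" -> "ytek" -> "tek" -> "xio"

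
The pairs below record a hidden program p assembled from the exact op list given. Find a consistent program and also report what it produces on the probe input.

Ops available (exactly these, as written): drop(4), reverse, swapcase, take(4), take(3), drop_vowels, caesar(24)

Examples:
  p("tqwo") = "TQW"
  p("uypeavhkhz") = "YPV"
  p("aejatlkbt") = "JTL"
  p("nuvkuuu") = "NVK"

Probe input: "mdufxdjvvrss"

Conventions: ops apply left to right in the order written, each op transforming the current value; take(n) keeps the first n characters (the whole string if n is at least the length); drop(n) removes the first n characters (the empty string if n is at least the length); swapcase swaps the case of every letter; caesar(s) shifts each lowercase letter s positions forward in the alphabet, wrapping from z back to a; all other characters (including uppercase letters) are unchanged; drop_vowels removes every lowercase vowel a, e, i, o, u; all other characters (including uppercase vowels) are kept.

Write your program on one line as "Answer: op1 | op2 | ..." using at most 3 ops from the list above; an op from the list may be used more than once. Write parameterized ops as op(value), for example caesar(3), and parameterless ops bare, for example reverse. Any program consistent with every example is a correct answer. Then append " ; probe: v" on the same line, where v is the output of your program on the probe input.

drop_vowels | take(3) | swapcase ; probe: "MDF"

Check, running the answer program on each example:
  "tqwo" -> "tqw" -> "tqw" -> "TQW"
  "uypeavhkhz" -> "ypvhkhz" -> "ypv" -> "YPV"
  "aejatlkbt" -> "jtlkbt" -> "jtl" -> "JTL"
  "nuvkuuu" -> "nvk" -> "nvk" -> "NVK"
  probe: "mdufxdjvvrss" -> "mdfxdjvvrss" -> "mdf" -> "MDF"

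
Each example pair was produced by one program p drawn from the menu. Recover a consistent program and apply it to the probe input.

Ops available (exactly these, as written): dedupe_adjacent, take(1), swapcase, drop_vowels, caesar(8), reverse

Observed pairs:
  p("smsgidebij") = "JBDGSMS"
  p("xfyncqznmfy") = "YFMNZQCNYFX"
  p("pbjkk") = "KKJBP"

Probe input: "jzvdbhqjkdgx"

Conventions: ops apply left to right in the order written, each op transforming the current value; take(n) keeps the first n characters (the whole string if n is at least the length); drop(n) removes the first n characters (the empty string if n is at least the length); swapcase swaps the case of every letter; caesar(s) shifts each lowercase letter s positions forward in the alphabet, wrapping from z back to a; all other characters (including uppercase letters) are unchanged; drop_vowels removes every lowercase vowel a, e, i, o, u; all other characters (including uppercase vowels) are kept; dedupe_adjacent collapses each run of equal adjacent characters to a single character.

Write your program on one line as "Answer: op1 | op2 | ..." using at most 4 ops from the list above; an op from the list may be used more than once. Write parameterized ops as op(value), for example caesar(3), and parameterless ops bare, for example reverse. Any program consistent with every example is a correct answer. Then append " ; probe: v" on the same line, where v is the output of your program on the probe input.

reverse | drop_vowels | swapcase ; probe: "XGDKJQHBDVZJ"

Check, running the answer program on each example:
  "smsgidebij" -> "jibedigsms" -> "jbdgsms" -> "JBDGSMS"
  "xfyncqznmfy" -> "yfmnzqcnyfx" -> "yfmnzqcnyfx" -> "YFMNZQCNYFX"
  "pbjkk" -> "kkjbp" -> "kkjbp" -> "KKJBP"
  probe: "jzvdbhqjkdgx" -> "xgdkjqhbdvzj" -> "xgdkjqhbdvzj" -> "XGDKJQHBDVZJ"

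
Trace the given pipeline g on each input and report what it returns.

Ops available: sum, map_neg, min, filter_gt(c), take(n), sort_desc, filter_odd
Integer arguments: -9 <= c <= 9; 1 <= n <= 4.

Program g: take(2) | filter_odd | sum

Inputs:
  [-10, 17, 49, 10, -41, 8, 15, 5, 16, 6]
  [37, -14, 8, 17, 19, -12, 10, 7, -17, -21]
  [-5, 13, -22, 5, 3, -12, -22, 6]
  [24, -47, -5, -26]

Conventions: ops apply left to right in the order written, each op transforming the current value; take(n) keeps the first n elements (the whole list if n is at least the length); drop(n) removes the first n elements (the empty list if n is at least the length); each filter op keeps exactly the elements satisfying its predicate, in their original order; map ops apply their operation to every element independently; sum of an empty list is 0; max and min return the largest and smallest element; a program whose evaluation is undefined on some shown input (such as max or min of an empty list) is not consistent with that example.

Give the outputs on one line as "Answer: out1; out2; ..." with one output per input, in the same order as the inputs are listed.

Execution, op by op:
  [-10, 17, 49, 10, -41, 8, 15, 5, 16, 6] -> [-10, 17] -> [17] -> 17
  [37, -14, 8, 17, 19, -12, 10, 7, -17, -21] -> [37, -14] -> [37] -> 37
  [-5, 13, -22, 5, 3, -12, -22, 6] -> [-5, 13] -> [-5, 13] -> 8
  [24, -47, -5, -26] -> [24, -47] -> [-47] -> -47

17; 37; 8; -47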